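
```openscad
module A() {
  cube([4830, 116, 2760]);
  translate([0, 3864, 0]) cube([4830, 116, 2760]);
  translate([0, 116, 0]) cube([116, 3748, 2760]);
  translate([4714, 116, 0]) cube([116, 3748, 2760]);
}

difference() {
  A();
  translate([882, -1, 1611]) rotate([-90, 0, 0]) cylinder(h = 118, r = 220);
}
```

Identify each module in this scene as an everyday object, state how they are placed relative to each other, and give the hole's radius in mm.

A is a house frame. The house frame has a circular hole through its front wall. The hole's radius is 220 mm.

The subtracted cylinder has r = 220 mm.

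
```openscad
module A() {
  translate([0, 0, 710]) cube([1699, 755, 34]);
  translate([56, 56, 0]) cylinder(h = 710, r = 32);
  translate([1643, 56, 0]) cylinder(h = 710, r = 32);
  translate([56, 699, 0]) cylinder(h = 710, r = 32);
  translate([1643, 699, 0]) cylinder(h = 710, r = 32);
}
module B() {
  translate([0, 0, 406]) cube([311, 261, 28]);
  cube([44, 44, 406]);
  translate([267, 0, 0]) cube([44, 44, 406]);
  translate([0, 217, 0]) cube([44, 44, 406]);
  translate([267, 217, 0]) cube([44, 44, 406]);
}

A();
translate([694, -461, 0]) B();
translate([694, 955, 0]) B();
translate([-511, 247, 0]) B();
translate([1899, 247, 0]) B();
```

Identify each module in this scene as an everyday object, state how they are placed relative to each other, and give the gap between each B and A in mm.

A is a table. B is a stool. Four stools sit around the table at the −y, +y, −x, +x sides. The gap between each stool and the table is 200 mm.

Each stool's nearest face is 200 mm from the table's bounding box.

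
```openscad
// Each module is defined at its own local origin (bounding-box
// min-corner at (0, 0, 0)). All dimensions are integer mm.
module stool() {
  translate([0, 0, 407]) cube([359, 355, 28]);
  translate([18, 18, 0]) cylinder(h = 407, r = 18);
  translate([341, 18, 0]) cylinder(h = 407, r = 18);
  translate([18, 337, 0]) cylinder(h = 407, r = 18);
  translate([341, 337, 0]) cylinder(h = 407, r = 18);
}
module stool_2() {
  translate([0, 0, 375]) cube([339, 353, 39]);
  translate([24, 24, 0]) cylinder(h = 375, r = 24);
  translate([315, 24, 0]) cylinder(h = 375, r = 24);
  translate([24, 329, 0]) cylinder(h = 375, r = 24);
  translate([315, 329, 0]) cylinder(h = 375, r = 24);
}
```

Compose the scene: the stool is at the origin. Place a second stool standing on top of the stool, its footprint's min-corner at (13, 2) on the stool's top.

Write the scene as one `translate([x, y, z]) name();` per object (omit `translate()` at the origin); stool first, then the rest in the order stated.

stool();
translate([13, 2, 435]) stool_2();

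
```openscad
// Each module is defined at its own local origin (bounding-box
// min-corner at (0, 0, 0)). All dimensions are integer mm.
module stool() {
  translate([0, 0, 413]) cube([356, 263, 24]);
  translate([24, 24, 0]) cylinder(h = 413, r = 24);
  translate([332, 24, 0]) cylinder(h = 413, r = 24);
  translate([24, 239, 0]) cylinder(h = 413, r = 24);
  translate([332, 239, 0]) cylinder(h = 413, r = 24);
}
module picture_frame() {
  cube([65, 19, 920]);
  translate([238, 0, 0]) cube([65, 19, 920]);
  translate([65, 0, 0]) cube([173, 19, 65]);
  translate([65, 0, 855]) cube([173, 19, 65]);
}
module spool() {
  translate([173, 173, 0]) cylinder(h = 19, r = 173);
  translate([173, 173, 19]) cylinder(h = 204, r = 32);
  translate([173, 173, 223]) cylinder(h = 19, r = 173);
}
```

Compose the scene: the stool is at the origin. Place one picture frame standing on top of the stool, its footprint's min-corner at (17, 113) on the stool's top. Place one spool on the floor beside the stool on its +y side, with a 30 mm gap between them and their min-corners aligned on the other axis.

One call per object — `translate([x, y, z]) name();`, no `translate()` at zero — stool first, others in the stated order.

stool();
translate([17, 113, 437]) picture_frame();
translate([0, 293, 0]) spool();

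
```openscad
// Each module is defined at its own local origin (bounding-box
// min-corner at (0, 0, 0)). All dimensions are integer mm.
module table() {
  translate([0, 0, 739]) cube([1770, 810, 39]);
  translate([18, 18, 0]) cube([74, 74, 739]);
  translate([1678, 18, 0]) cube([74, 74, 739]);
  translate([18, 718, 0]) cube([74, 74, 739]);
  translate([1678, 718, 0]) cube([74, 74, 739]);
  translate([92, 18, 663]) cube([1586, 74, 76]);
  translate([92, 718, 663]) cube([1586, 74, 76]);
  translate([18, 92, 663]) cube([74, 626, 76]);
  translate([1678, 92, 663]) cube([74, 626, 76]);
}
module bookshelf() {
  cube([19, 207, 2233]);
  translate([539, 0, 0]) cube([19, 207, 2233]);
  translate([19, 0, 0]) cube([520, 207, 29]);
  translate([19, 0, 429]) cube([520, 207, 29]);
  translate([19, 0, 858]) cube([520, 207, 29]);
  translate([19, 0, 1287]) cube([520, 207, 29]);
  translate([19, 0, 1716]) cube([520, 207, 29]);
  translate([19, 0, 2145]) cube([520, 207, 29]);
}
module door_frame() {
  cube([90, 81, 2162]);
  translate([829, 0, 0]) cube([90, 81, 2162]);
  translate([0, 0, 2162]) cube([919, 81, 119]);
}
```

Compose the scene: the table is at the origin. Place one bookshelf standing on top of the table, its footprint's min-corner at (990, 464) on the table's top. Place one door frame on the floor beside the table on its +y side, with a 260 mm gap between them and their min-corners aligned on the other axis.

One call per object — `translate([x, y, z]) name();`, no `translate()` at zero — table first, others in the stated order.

table();
translate([990, 464, 778]) bookshelf();
translate([0, 1070, 0]) door_frame();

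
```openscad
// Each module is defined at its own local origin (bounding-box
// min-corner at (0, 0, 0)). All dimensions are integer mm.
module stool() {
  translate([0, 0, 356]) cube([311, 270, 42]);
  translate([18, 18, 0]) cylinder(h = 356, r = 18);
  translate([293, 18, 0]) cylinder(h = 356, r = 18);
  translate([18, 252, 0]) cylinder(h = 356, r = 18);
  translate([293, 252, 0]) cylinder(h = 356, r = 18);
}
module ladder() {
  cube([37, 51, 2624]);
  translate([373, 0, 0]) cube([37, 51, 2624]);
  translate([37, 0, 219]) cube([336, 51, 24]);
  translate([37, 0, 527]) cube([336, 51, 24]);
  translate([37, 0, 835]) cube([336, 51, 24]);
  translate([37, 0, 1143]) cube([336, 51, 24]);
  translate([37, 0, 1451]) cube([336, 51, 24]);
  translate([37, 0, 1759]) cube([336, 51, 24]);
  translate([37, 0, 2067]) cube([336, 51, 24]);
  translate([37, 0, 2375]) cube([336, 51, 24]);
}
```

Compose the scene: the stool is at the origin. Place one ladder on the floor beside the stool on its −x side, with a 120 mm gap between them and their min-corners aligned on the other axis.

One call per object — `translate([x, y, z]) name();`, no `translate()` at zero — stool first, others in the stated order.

stool();
translate([-530, 0, 0]) ladder();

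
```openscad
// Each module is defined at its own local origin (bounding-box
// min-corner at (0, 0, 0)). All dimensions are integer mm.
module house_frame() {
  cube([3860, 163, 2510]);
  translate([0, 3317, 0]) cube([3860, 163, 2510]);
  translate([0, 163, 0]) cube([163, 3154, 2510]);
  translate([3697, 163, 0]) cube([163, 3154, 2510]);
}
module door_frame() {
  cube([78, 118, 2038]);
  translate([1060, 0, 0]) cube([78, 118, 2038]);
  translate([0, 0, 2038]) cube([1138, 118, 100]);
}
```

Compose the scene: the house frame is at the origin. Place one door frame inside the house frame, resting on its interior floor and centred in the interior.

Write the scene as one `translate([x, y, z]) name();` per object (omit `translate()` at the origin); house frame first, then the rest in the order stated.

house_frame();
translate([1361, 1681, 0]) door_frame();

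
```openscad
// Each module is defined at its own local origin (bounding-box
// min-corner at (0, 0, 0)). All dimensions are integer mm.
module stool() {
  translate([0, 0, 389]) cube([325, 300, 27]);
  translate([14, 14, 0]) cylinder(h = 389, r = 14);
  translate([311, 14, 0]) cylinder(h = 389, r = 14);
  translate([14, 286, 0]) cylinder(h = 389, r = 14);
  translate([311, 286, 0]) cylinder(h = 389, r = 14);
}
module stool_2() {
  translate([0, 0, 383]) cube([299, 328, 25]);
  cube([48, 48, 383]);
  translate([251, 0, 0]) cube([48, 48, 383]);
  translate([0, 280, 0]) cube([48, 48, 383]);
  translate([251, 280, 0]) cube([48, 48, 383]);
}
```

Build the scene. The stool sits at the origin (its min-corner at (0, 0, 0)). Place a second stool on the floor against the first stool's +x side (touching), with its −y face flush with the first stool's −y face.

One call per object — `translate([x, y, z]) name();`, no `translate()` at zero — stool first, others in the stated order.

stool();
translate([325, 0, 0]) stool_2();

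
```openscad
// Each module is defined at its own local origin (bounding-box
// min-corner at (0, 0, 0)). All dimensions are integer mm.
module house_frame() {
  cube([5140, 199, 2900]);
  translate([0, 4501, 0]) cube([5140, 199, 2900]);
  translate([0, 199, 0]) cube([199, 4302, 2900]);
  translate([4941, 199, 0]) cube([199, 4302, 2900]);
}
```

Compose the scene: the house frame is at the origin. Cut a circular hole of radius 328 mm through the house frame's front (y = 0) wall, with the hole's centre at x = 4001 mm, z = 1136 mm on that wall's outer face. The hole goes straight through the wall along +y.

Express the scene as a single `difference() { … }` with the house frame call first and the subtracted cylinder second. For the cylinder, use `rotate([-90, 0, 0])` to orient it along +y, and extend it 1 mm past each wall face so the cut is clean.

difference() {
  house_frame();
  translate([4001, -1, 1136]) rotate([-90, 0, 0]) cylinder(h = 201, r = 328);
}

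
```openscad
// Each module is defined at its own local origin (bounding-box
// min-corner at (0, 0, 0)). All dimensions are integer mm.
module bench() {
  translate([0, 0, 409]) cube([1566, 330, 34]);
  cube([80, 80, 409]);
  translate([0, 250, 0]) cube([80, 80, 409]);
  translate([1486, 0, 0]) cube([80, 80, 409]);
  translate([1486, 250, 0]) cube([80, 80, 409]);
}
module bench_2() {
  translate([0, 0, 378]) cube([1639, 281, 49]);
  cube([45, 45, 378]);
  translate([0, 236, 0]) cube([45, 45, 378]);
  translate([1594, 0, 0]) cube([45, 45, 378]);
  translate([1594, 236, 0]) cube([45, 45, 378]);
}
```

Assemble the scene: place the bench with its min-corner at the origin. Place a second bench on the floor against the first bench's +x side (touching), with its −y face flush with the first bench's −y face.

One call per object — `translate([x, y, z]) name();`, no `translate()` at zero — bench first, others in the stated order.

bench();
translate([1566, 0, 0]) bench_2();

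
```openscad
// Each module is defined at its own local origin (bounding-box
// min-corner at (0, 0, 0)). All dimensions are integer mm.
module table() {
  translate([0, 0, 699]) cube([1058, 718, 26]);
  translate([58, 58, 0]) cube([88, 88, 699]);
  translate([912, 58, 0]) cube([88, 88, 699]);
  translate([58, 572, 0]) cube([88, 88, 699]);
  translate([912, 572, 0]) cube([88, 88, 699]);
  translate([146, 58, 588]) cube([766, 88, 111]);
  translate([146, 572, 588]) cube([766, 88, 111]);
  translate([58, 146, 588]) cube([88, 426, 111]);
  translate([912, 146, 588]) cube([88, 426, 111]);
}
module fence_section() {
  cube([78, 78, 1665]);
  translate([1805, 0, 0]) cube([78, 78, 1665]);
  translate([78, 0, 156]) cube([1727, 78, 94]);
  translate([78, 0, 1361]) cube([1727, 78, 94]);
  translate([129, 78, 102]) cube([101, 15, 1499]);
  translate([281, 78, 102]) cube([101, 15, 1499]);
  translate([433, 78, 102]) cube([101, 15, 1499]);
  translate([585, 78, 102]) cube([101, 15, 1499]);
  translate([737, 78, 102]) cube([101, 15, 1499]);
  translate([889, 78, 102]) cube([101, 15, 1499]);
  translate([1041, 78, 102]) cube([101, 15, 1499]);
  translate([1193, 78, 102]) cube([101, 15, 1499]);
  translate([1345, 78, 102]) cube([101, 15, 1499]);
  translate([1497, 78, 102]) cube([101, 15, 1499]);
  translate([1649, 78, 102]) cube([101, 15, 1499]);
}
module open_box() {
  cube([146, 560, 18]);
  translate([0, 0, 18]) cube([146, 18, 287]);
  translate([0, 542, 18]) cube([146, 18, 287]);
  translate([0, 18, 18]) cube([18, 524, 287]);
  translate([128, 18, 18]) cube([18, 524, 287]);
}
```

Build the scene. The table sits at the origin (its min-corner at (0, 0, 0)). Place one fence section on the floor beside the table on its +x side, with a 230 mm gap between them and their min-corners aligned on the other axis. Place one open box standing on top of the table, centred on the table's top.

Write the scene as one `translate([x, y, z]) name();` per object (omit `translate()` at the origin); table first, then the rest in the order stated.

table();
translate([1288, 0, 0]) fence_section();
translate([456, 79, 725]) open_box();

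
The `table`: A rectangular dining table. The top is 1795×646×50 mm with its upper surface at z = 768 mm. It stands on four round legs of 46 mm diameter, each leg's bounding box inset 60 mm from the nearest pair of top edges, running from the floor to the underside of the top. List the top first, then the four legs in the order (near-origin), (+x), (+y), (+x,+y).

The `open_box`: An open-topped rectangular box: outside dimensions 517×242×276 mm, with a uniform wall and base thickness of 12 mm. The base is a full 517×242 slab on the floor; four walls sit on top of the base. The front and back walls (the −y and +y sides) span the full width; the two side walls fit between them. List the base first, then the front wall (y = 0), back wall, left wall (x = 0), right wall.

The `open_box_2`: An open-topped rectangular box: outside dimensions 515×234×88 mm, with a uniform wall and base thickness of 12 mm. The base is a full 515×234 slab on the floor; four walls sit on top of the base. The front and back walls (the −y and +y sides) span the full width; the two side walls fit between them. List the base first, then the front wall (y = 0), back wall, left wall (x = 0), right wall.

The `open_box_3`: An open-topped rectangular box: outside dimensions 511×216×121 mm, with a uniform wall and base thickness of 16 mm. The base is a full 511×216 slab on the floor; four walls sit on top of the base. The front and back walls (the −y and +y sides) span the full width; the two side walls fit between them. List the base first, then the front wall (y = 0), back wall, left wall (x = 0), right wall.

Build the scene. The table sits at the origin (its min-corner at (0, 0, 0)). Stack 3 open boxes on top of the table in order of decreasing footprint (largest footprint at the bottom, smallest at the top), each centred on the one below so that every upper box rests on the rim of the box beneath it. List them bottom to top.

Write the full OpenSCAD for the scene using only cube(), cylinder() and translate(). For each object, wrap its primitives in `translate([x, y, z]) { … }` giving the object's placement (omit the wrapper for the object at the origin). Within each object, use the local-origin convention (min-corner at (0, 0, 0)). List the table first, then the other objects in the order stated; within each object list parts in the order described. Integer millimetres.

translate([0, 0, 718]) cube([1795, 646, 50]);
translate([83, 83, 0]) cylinder(h = 718, r = 23);
translate([1712, 83, 0]) cylinder(h = 718, r = 23);
translate([83, 563, 0]) cylinder(h = 718, r = 23);
translate([1712, 563, 0]) cylinder(h = 718, r = 23);
translate([639, 202, 768]) {
  cube([517, 242, 12]);
  translate([0, 0, 12]) cube([517, 12, 264]);
  translate([0, 230, 12]) cube([517, 12, 264]);
  translate([0, 12, 12]) cube([12, 218, 264]);
  translate([505, 12, 12]) cube([12, 218, 264]);
}
translate([640, 206, 1044]) {
  cube([515, 234, 12]);
  translate([0, 0, 12]) cube([515, 12, 76]);
  translate([0, 222, 12]) cube([515, 12, 76]);
  translate([0, 12, 12]) cube([12, 210, 76]);
  translate([503, 12, 12]) cube([12, 210, 76]);
}
translate([642, 215, 1132]) {
  cube([511, 216, 16]);
  translate([0, 0, 16]) cube([511, 16, 105]);
  translate([0, 200, 16]) cube([511, 16, 105]);
  translate([0, 16, 16]) cube([16, 184, 105]);
  translate([495, 16, 16]) cube([16, 184, 105]);
}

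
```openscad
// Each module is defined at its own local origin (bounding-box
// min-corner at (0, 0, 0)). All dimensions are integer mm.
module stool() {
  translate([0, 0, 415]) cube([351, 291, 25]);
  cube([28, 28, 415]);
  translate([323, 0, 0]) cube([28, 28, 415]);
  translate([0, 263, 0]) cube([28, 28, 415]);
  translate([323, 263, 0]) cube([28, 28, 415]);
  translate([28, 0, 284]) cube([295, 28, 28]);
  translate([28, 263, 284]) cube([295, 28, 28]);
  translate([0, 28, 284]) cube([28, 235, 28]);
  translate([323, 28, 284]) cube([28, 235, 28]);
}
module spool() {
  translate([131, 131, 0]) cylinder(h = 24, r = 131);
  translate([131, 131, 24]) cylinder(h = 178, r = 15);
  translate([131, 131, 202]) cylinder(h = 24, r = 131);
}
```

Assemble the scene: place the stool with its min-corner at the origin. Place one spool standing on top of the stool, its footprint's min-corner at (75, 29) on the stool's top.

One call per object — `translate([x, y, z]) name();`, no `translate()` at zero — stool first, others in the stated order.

stool();
translate([75, 29, 440]) spool();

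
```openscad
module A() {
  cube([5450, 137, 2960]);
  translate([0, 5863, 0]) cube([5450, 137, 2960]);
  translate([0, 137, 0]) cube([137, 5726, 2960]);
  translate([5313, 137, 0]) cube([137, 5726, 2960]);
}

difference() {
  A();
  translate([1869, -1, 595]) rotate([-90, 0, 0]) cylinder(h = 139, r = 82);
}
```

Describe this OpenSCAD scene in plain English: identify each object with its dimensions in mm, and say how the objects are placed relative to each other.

A is a box-shaped house frame (walls only): outside footprint 5450×6000 mm, wall height 2960 mm, wall thickness 137 mm. The two y-facing walls run the full x-width; the two x-facing walls fit between the inner faces of the y-facing walls.

The house frame has a circular hole of radius 82 mm through its front wall, centred at (x = 1869, z = 595).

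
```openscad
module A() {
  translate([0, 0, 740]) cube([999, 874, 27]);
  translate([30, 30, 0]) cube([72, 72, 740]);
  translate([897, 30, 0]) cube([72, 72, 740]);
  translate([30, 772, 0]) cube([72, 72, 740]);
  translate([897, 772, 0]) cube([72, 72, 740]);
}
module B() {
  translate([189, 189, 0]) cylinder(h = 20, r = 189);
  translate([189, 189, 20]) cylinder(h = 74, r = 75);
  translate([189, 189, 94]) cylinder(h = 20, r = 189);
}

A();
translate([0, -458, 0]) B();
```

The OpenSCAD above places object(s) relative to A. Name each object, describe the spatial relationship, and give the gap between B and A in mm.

The spool's nearest face is 80 mm from the table's −y face.

A is a table. B is a spool. The spool is on the floor beside the table on its −y side. The gap between the spool and the table is 80 mm.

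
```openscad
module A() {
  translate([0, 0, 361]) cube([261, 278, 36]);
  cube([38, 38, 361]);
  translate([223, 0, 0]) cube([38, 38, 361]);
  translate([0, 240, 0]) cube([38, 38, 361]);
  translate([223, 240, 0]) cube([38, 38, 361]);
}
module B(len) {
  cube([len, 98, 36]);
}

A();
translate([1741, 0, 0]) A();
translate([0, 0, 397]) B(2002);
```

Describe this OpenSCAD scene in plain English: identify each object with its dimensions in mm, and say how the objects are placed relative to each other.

A is a four-legged stool. The seat is a 261×278×36 mm slab whose top surface is at z = 397 mm; four square legs, each 38×38 mm in cross-section, run from the floor (z = 0) to the underside of the seat, each flush with a corner of the seat.

B is a rectangular beam 2002 mm long (x), 98 mm deep (y), 36 mm thick (z).

The beam spans the tops of two stools placed 1480 mm apart, resting at z = 397 mm.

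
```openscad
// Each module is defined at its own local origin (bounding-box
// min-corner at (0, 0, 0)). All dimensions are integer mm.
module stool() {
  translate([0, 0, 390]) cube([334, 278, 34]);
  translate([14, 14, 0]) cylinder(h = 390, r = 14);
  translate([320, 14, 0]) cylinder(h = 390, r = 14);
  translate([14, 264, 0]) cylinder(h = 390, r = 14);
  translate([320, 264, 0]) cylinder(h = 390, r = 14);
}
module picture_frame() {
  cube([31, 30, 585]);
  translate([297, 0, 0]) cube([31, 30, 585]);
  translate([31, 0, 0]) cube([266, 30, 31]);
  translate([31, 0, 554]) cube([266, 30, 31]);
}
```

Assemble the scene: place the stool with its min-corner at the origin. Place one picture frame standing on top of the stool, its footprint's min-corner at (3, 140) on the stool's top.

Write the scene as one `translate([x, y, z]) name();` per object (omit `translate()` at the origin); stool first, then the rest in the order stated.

stool();
translate([3, 140, 424]) picture_frame();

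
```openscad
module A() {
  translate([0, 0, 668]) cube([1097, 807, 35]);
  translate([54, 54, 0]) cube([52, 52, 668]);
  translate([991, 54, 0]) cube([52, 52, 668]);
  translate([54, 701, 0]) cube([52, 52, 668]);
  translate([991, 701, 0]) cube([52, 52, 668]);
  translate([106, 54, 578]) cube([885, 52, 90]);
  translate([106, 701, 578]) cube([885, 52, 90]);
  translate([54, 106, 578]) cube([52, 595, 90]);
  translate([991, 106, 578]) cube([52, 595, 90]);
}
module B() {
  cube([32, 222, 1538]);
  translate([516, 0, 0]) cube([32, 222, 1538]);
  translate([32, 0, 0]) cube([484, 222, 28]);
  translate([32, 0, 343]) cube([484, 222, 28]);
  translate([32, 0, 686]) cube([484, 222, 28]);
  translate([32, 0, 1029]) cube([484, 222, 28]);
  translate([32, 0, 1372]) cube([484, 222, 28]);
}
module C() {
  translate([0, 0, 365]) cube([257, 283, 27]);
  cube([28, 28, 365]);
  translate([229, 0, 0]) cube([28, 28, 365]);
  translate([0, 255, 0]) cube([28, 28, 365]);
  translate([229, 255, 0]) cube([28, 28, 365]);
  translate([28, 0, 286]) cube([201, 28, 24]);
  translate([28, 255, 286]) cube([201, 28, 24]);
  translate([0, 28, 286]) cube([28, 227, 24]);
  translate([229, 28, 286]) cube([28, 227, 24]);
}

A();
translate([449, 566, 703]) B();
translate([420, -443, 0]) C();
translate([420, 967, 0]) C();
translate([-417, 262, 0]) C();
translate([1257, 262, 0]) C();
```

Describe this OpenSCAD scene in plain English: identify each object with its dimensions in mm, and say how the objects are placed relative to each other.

A is a table: top 1097 mm (x) × 807 mm (y), 35 mm thick, upper face at z = 703 mm, on four 52×52 mm square legs, each inset 54 mm from the nearest pair of top edges, running from z = 0 to the bottom of the top. Four apron rails, 52 mm thick and 90 mm tall, run between adjacent legs with their top edges flush with the underside of the top and their outer faces flush with the legs' outer faces.

B is an open bookshelf. Two side panels, each 32 mm thick, 222 mm deep and 1538 mm tall, stand 548 mm apart (outside-to-outside). Between them sit 5 shelves, each 28 mm thick and 222 mm deep, spanning the full gap between the sides. The bottom shelf rests on the floor (its underside at z = 0) and the clear gap between one shelf's top and the next shelf's underside is 315 mm.

C is a four-legged stool. The seat is a 257×283×27 mm slab whose top surface is at z = 392 mm; four square legs, each 28×28 mm in cross-section, run from the floor (z = 0) to the underside of the seat, each flush with a corner of the seat. Four stretchers, 28 mm wide and 24 mm tall, connect adjacent legs with their undersides at z = 286 mm, each running between the inner faces of the legs it joins and aligned with the legs' outer faces on the other axis.

The bookshelf is on top of the table. Four stools sit around the table at the −y, +y, −x, +x sides.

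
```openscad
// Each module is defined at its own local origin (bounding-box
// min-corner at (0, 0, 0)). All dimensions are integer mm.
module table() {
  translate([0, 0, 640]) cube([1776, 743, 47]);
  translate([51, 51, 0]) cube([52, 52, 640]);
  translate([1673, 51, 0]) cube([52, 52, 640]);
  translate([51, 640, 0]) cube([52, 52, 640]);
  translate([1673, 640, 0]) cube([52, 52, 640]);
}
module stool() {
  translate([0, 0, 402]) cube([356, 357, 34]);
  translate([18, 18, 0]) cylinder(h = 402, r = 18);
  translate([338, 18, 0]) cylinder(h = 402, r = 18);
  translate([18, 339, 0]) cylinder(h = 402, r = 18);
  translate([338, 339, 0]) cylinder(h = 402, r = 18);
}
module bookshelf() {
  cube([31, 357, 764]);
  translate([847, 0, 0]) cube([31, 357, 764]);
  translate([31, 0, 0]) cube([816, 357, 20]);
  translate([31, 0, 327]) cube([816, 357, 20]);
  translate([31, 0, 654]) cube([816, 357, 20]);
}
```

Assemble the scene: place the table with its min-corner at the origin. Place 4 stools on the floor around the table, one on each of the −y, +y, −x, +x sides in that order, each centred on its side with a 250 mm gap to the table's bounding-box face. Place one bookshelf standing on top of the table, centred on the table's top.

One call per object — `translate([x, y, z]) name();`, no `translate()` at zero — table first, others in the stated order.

table();
translate([710, -607, 0]) stool();
translate([710, 993, 0]) stool();
translate([-606, 193, 0]) stool();
translate([2026, 193, 0]) stool();
translate([449, 193, 687]) bookshelf();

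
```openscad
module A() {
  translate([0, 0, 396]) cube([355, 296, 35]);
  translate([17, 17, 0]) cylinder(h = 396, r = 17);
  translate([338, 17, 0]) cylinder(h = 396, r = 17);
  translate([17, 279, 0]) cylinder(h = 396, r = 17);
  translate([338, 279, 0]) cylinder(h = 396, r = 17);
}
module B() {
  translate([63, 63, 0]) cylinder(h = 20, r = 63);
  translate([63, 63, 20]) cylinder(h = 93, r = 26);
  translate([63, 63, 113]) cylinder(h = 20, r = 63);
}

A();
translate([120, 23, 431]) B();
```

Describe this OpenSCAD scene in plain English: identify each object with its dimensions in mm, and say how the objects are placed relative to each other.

A is a four-legged stool. The seat is 355×296 mm, 35 mm thick, top at z = 431 mm. It stands on four round legs, each 34 mm in diameter, from z = 0 to the seat underside, each leg's axis is inset half a diameter from the nearest pair of seat edges (so the leg's bounding box is flush with the corner).

B is a spool: two coaxial disc flanges of radius 63 mm and thickness 20 mm, joined by a core cylinder of radius 26 mm and height 93 mm. The lower flange rests on z = 0 and the three cylinders share a vertical axis.

The spool is on top of the stool.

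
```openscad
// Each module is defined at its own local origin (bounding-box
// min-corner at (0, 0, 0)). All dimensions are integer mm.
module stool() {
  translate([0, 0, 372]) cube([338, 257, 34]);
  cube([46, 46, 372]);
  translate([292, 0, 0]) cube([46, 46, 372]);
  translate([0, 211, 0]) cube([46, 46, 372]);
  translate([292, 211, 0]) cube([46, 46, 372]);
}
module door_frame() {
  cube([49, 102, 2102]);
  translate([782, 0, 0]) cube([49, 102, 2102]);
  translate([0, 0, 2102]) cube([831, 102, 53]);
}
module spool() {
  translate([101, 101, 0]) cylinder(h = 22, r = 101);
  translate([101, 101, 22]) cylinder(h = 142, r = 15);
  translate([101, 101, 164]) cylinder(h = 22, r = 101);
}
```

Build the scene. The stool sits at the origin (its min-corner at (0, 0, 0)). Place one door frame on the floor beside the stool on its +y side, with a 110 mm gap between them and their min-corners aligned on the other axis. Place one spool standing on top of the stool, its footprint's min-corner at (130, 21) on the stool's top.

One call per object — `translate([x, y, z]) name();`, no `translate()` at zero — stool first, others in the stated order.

stool();
translate([0, 367, 0]) door_frame();
translate([130, 21, 406]) spool();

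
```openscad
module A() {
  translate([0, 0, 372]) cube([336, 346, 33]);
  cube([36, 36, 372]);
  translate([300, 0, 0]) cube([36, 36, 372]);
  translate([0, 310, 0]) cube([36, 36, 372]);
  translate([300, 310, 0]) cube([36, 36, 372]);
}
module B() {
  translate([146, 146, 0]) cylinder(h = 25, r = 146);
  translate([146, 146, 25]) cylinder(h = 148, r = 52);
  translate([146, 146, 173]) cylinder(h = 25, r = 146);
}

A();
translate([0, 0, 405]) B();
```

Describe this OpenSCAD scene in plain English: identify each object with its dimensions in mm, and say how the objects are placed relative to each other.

A is a simple wooden stool: a rectangular seat 336 mm (x) by 346 mm (y), 33 mm thick, top face at z = 405 mm, on four square legs, each 36×36 mm in cross-section. The legs rest on z = 0, each flush with a corner of the seat.

B is a spool: two coaxial disc flanges of radius 146 mm and thickness 25 mm, joined by a core cylinder of radius 52 mm and height 148 mm. The lower flange rests on z = 0 and the three cylinders share a vertical axis.

The spool is on top of the stool.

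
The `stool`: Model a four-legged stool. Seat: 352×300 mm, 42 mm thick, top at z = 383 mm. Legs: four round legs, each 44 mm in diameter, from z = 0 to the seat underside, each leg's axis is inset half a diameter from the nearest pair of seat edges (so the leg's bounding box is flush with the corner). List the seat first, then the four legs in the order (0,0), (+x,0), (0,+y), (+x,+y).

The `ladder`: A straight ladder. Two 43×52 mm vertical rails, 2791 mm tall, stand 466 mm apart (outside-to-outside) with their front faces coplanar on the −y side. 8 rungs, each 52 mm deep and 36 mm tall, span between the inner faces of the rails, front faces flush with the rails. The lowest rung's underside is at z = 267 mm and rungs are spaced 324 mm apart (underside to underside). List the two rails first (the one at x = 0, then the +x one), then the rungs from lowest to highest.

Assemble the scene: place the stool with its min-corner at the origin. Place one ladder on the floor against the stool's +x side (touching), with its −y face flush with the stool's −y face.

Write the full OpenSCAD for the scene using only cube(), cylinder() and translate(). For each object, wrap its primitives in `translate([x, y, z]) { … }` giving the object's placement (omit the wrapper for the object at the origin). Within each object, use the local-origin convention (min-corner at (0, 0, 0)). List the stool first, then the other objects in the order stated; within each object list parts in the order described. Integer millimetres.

translate([0, 0, 341]) cube([352, 300, 42]);
translate([22, 22, 0]) cylinder(h = 341, r = 22);
translate([330, 22, 0]) cylinder(h = 341, r = 22);
translate([22, 278, 0]) cylinder(h = 341, r = 22);
translate([330, 278, 0]) cylinder(h = 341, r = 22);
translate([352, 0, 0]) {
  cube([43, 52, 2791]);
  translate([423, 0, 0]) cube([43, 52, 2791]);
  translate([43, 0, 267]) cube([380, 52, 36]);
  translate([43, 0, 591]) cube([380, 52, 36]);
  translate([43, 0, 915]) cube([380, 52, 36]);
  translate([43, 0, 1239]) cube([380, 52, 36]);
  translate([43, 0, 1563]) cube([380, 52, 36]);
  translate([43, 0, 1887]) cube([380, 52, 36]);
  translate([43, 0, 2211]) cube([380, 52, 36]);
  translate([43, 0, 2535]) cube([380, 52, 36]);
}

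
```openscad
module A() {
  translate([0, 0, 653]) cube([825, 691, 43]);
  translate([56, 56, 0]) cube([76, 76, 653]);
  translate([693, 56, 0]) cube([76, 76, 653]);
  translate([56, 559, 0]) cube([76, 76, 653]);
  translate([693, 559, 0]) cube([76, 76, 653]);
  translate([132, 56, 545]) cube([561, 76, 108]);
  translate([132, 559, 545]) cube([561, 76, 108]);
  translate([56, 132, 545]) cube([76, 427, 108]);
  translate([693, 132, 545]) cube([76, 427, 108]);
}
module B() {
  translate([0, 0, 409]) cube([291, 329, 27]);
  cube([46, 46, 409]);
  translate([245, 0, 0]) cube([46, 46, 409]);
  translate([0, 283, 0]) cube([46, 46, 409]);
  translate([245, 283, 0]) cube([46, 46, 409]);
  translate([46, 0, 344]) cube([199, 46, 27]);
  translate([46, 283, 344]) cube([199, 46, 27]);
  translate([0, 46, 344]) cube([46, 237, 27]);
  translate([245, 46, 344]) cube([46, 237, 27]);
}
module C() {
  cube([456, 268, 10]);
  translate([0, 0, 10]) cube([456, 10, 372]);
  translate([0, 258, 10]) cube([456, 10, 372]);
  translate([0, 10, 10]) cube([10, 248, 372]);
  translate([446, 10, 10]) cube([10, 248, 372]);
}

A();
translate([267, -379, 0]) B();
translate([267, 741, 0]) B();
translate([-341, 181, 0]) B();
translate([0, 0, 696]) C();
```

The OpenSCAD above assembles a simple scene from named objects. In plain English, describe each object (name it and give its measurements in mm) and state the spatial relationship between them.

A is a table with a 825×691 mm rectangular top, 43 mm thick, top surface at z = 696 mm, supported by four 76×76 mm square legs, each inset 56 mm from the nearest pair of top edges, running from the floor. Four apron rails, 76 mm thick and 108 mm tall, run between adjacent legs with their top edges flush with the underside of the top and their outer faces flush with the legs' outer faces.

B is a four-legged stool. The seat is 291×329 mm, 27 mm thick, top at z = 436 mm. It stands on four square legs, each 46×46 mm in cross-section, from z = 0 to the seat underside, each flush with a corner of the seat. Four stretchers, 46 mm wide and 27 mm tall, connect adjacent legs with their undersides at z = 344 mm, each running between the inner faces of the legs it joins and aligned with the legs' outer faces on the other axis.

C is an open-topped rectangular box: outside dimensions 456×268×382 mm, with a uniform wall and base thickness of 10 mm. The base is a full 456×268 slab on the floor; four walls sit on top of the base. The front and back walls (the −y and +y sides) span the full width; the two side walls fit between them.

Three stools sit around the table at the −y, +y, −x sides. The open box is on top of the table.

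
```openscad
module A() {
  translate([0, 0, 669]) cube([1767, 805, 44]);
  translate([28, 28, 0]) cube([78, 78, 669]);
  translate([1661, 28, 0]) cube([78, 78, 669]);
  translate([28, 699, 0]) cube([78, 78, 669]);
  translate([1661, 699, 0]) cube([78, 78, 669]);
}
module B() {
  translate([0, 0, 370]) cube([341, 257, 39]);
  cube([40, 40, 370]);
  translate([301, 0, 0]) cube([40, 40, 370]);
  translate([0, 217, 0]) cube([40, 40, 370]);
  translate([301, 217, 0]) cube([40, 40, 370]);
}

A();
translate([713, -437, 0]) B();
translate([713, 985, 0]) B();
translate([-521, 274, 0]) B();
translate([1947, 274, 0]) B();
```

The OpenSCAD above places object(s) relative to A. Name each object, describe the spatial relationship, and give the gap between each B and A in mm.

A is a table. B is a stool. Four stools sit around the table at the −y, +y, −x, +x sides. The gap between each stool and the table is 180 mm.

Each stool's nearest face is 180 mm from the table's bounding box.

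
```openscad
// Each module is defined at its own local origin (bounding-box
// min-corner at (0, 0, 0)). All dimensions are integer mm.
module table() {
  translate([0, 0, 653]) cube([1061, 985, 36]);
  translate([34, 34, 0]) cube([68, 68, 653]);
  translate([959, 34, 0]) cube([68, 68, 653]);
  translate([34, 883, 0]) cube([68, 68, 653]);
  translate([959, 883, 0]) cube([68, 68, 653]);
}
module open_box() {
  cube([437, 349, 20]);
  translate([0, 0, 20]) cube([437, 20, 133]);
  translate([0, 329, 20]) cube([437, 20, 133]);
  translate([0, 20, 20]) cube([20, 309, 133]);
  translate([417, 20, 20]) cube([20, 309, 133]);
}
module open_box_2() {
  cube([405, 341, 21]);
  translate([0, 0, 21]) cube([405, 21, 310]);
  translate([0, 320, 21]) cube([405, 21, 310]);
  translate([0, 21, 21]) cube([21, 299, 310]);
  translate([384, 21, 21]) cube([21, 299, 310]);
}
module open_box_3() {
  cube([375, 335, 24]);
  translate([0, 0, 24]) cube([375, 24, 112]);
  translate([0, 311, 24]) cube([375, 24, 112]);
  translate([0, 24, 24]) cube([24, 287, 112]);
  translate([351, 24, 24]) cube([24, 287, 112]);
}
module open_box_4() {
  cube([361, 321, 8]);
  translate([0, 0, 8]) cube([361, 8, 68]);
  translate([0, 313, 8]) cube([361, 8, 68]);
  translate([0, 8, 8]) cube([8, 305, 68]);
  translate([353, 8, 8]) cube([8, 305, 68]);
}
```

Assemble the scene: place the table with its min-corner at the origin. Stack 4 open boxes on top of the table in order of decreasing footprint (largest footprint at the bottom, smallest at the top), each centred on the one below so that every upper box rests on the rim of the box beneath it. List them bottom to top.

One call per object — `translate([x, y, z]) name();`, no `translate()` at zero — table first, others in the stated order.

table();
translate([312, 318, 689]) open_box();
translate([328, 322, 842]) open_box_2();
translate([343, 325, 1173]) open_box_3();
translate([350, 332, 1309]) open_box_4();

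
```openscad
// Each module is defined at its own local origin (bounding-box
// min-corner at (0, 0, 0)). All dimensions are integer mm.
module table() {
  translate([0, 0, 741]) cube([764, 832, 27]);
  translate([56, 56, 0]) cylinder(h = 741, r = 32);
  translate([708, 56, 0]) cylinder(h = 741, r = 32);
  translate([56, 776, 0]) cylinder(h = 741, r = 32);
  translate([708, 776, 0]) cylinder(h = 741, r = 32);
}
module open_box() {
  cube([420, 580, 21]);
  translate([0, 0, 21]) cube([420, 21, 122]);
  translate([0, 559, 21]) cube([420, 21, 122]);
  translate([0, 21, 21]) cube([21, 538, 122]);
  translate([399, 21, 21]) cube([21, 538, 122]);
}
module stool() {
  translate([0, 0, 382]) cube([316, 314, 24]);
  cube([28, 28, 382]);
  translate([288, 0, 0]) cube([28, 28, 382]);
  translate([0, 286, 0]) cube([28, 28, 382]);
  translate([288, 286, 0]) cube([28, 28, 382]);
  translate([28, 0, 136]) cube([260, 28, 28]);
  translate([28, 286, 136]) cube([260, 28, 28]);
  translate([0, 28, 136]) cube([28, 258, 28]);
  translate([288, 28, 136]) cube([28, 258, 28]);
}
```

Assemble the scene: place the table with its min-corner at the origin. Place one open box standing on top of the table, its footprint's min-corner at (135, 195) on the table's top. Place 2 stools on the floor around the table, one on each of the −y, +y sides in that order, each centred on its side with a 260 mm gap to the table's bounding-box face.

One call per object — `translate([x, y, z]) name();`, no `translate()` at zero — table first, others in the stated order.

table();
translate([135, 195, 768]) open_box();
translate([224, -574, 0]) stool();
translate([224, 1092, 0]) stool();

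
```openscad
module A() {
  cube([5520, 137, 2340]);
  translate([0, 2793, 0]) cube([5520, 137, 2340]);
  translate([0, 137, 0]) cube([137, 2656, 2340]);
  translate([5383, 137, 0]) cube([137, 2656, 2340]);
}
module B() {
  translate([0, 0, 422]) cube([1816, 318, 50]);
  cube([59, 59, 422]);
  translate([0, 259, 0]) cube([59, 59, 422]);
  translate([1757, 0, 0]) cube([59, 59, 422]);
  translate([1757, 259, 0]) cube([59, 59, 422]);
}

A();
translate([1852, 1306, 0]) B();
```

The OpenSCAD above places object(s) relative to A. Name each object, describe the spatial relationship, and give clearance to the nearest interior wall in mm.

A is a house frame. B is a bench. The bench sits inside the house frame, centred. The clearance to the nearest interior wall is 1169 mm.

Clearances: x = 1715, y = 1169; minimum 1169 mm.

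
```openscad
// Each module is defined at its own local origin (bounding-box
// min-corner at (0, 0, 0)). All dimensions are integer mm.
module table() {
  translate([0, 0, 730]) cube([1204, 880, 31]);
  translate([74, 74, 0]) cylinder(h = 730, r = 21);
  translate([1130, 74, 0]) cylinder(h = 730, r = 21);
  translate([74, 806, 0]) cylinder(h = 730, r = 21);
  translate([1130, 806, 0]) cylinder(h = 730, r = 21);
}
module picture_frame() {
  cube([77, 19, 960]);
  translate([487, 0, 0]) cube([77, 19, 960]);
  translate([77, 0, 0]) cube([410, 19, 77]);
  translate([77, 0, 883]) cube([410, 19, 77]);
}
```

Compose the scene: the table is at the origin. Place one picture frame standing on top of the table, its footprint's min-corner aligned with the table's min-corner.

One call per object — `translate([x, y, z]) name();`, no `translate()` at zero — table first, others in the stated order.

table();
translate([0, 0, 761]) picture_frame();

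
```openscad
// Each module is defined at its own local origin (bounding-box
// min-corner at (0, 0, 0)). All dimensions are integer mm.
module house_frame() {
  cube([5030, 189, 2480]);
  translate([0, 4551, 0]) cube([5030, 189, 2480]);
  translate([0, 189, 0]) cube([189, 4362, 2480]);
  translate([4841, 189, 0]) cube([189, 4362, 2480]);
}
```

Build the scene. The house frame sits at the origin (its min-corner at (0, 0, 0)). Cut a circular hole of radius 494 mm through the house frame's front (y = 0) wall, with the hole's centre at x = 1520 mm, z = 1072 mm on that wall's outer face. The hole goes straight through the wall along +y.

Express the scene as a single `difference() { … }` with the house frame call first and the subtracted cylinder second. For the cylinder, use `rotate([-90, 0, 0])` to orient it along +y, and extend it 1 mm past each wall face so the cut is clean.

difference() {
  house_frame();
  translate([1520, -1, 1072]) rotate([-90, 0, 0]) cylinder(h = 191, r = 494);
}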